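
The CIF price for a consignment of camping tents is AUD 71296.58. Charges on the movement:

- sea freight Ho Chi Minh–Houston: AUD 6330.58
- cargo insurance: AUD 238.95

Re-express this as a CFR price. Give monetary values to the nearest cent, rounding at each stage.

CFR price: AUD 71057.63

Not relevant to the conversion: freight — on the seller under both CIF and CFR; already in the CIF price and stays in the CFR price.
From CIF to CFR, the seller no longer bears: insurance.
CFR price = 71296.58 − 238.95 = 71057.63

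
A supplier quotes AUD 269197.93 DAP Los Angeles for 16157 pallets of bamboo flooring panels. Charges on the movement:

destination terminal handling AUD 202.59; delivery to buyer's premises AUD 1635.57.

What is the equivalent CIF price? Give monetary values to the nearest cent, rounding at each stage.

CIF price: AUD 267359.77

From DAP to CIF, the seller no longer bears: destination terminal, delivery.
CIF price = 269197.93 − 202.59 − 1635.57 = 267359.77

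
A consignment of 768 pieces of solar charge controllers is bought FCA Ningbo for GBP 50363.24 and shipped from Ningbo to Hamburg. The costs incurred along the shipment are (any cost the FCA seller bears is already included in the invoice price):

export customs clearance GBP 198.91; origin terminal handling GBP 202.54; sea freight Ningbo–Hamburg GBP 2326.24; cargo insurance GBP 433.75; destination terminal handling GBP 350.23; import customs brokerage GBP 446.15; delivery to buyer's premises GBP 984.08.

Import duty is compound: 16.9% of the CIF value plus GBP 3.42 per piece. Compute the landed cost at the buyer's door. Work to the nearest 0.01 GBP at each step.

Total landed cost: GBP 66744.85

FCA: the seller delivers export-cleared goods to the carrier; the buyer bears costs from that point.
Already in the invoice (seller's account under FCA): export clearance — exclude.
CIF value = FCA price + origin terminal + freight + insurance = 50363.24 + 202.54 + 2326.24 + 433.75 = 53325.77
Ad valorem component: 53325.77 × 16.9% = 9012.06
Specific component: 768 × 3.42 = 2626.56
Import duty = 9012.06 + 2626.56 = 11638.62
Buyer bears: origin terminal 202.54 + freight 2326.24 + insurance 433.75 + destination terminal 350.23 + brokerage 446.15 + delivery 984.08 + duty 11638.62 = 16381.61
Landed cost = invoice 50363.24 + 16381.61 = 66744.85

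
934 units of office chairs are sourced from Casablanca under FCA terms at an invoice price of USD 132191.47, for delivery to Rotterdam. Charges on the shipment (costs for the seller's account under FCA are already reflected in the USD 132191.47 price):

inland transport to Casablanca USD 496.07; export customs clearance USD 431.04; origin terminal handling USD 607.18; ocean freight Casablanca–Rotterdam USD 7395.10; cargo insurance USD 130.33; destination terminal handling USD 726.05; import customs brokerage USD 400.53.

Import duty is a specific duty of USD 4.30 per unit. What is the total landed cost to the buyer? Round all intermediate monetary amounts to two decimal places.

FCA: the seller delivers export-cleared goods to the carrier; the buyer bears costs from that point.
Already in the invoice (seller's account under FCA): inland to port, export clearance — exclude.
CIF value = FCA price + origin terminal + freight + insurance = 132191.47 + 607.18 + 7395.10 + 130.33 = 140324.08
Import duty = 934 × 4.30 = 4016.20
Buyer bears: origin terminal 607.18 + freight 7395.10 + insurance 130.33 + destination terminal 726.05 + brokerage 400.53 + duty 4016.20 = 13275.39
Landed cost = invoice 132191.47 + 13275.39 = 145466.86

Total landed cost: USD 145466.86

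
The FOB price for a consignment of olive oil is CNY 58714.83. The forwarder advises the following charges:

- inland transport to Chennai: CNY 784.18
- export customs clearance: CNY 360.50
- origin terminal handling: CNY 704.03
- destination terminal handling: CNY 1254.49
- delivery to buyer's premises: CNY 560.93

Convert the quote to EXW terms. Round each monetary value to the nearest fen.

EXW price: CNY 56866.12

Not relevant to the conversion: delivery, destination terminal — on the buyer under both terms; not part of either seller's price.
From FOB to EXW, the seller no longer bears: inland to port, export clearance, origin terminal.
EXW price = 58714.83 − 784.18 − 360.50 − 704.03 = 56866.12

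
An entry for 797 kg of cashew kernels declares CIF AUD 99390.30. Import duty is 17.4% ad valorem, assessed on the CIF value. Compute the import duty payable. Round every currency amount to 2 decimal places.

Import duty: AUD 17293.91

Import duty = 99390.30 × 17.4% = 17293.91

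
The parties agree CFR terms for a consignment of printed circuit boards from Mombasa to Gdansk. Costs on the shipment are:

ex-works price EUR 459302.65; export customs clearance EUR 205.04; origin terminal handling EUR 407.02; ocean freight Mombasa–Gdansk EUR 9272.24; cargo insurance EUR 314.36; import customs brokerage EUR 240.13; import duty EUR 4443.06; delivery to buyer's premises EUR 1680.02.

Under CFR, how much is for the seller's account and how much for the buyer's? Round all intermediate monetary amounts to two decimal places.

CFR: the seller pays costs through ocean freight to the destination port, but not insurance.
Seller's account: goods 459302.65 + export clearance 205.04 + origin terminal 407.02 + freight 9272.24 = 469186.95
Buyer's account: insurance 314.36 + brokerage 240.13 + duty 4443.06 + delivery 1680.02 = 6677.57

Seller: EUR 469186.95; buyer: EUR 6677.57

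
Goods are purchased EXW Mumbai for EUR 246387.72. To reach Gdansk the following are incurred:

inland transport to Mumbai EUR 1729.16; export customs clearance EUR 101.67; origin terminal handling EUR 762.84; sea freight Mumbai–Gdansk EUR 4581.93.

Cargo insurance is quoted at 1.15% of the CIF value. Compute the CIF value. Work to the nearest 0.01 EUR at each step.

Let C be the CIF value. C = EXW price + pre-shipment costs + freight + 1.15% × C
C − 1.15% × C = 246387.72 + 1729.16 + 101.67 + 762.84 + 4581.93
0.9885 × C = 253563.32
C = 253563.32 / 0.9885 = 256513.22
Insurance premium = 1.15% × 256513.22 = 2949.90

CIF value: EUR 256513.22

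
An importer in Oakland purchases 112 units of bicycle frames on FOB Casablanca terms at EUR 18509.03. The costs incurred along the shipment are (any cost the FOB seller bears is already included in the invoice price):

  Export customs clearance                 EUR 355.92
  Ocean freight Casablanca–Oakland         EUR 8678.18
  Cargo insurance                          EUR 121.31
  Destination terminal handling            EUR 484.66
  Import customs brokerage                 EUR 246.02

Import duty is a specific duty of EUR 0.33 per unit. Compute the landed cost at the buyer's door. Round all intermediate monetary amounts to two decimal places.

FOB: the seller bears costs until goods are on board at the origin port; the buyer bears freight, insurance and all costs thereafter.
Already in the invoice (seller's account under FOB): export clearance — exclude.
CIF value = FOB price + freight + insurance = 18509.03 + 8678.18 + 121.31 = 27308.52
Import duty = 112 × 0.33 = 36.96
Buyer bears: freight 8678.18 + insurance 121.31 + destination terminal 484.66 + brokerage 246.02 + duty 36.96 = 9567.13
Landed cost = invoice 18509.03 + 9567.13 = 28076.16

Total landed cost: EUR 28076.16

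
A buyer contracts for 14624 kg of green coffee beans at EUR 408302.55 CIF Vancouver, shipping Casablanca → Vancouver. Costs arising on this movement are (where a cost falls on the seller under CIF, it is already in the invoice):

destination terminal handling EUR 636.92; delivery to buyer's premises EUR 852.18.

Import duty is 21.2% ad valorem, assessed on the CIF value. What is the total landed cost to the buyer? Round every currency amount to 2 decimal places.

Total landed cost: EUR 496351.79

CIF: the seller pays costs through ocean freight and marine insurance to the destination port.
The CIF price already equals the CIF value: 408302.55
Import duty = 408302.55 × 21.2% = 86560.14
Buyer bears: destination terminal 636.92 + delivery 852.18 + duty 86560.14 = 88049.24
Landed cost = invoice 408302.55 + 88049.24 = 496351.79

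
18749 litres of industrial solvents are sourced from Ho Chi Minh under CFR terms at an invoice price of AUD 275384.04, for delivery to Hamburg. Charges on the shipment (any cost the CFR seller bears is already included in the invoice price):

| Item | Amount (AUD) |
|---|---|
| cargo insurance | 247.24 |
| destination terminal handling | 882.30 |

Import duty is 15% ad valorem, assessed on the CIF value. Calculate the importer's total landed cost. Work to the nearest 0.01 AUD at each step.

Total landed cost: AUD 317858.27

CFR: the seller pays costs through ocean freight to the destination port, but not insurance.
CIF value = CFR price + insurance = 275384.04 + 247.24 = 275631.28
Import duty = 275631.28 × 15% = 41344.69
Buyer bears: insurance 247.24 + destination terminal 882.30 + duty 41344.69 = 42474.23
Landed cost = invoice 275384.04 + 42474.23 = 317858.27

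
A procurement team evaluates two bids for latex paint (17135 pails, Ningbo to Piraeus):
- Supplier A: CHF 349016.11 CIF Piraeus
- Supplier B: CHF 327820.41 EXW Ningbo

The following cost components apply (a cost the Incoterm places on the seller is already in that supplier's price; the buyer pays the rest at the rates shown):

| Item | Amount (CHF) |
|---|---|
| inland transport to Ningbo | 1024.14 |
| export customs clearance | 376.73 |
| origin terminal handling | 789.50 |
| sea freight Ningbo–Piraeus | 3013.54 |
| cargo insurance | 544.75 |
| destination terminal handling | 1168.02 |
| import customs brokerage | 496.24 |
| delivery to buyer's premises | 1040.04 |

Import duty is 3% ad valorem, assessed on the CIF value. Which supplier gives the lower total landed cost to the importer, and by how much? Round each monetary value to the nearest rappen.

Supplier A (CIF):
The CIF price already equals the CIF value: 349016.11
Import duty = 349016.11 × 3% = 10470.48
Buyer bears (A): 1168.02 + 496.24 + 1040.04 = 2704.30
Landed cost (A) = invoice 349016.11 + 2704.30 + duty 10470.48 = 362190.89
Supplier B (EXW):
CIF value = EXW price + inland to port + export clearance + origin terminal + freight + insurance = 327820.41 + 1024.14 + 376.73 + 789.50 + 3013.54 + 544.75 = 333569.07
Import duty = 333569.07 × 3% = 10007.07
Buyer bears (B): 1024.14 + 376.73 + 789.50 + 3013.54 + 544.75 + 1168.02 + 496.24 + 1040.04 = 8452.96
Landed cost (B) = invoice 327820.41 + 8452.96 + duty 10007.07 = 346280.44
Difference = |362190.89 − 346280.44| = 15910.45

Supplier B is cheaper by CHF 15910.45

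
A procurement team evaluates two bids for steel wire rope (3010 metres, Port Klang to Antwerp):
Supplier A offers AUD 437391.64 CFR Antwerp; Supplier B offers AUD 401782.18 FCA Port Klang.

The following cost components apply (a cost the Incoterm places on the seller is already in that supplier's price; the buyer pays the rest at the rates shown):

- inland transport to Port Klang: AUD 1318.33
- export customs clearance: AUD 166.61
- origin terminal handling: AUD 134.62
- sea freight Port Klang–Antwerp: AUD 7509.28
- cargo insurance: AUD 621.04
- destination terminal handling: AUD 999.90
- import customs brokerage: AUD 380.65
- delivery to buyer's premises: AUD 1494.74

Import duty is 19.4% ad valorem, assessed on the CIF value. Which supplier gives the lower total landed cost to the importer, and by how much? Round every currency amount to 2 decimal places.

Supplier B is cheaper by AUD 33390.88

Supplier A (CFR):
CIF value = CFR price + insurance = 437391.64 + 621.04 = 438012.68
Import duty = 438012.68 × 19.4% = 84974.46
Buyer bears (A): 621.04 + 999.90 + 380.65 + 1494.74 = 3496.33
Landed cost (A) = invoice 437391.64 + 3496.33 + duty 84974.46 = 525862.43
Supplier B (FCA):
CIF value = FCA price + origin terminal + freight + insurance = 401782.18 + 134.62 + 7509.28 + 621.04 = 410047.12
Import duty = 410047.12 × 19.4% = 79549.14
Buyer bears (B): 134.62 + 7509.28 + 621.04 + 999.90 + 380.65 + 1494.74 = 11140.23
Landed cost (B) = invoice 401782.18 + 11140.23 + duty 79549.14 = 492471.55
Difference = |525862.43 − 492471.55| = 33390.88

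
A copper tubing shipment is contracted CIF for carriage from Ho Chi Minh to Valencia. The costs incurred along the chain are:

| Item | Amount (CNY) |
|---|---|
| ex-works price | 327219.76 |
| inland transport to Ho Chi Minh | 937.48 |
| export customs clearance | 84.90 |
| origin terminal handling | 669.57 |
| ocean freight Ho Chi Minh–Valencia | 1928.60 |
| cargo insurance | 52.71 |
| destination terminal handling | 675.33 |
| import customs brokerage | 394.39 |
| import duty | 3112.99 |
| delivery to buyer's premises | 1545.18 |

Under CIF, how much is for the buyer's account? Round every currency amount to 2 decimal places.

Buyer's account: CNY 5727.89

CIF: the seller pays costs through ocean freight and marine insurance to the destination port.
Seller's account: goods 327219.76 + inland to port 937.48 + export clearance 84.90 + origin terminal 669.57 + freight 1928.60 + insurance 52.71 = 330893.02
Buyer's account: destination terminal 675.33 + brokerage 394.39 + duty 3112.99 + delivery 1545.18 = 5727.89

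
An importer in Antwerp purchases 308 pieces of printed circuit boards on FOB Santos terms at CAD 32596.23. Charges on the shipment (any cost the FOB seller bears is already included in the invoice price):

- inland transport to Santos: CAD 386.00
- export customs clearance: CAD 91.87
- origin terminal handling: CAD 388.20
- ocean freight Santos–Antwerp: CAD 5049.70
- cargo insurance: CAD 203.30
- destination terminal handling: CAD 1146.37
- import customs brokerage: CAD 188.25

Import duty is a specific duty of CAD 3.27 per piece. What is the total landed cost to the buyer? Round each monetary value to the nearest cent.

FOB: the seller bears costs until goods are on board at the origin port; the buyer bears freight, insurance and all costs thereafter.
Already in the invoice (seller's account under FOB): inland to port, export clearance, origin terminal — exclude.
CIF value = FOB price + freight + insurance = 32596.23 + 5049.70 + 203.30 = 37849.23
Import duty = 308 × 3.27 = 1007.16
Buyer bears: freight 5049.70 + insurance 203.30 + destination terminal 1146.37 + brokerage 188.25 + duty 1007.16 = 7594.78
Landed cost = invoice 32596.23 + 7594.78 = 40191.01

Total landed cost: CAD 40191.01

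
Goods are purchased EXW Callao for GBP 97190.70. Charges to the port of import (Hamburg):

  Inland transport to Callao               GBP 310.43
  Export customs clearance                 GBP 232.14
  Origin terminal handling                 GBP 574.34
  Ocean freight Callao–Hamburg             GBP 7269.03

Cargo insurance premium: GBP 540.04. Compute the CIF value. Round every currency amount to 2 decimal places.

CIF = EXW price + pre-shipment costs + freight + insurance
CIF = 97190.70 + 310.43 + 232.14 + 574.34 + 7269.03 + 540.04 = 106116.68

CIF value: GBP 106116.68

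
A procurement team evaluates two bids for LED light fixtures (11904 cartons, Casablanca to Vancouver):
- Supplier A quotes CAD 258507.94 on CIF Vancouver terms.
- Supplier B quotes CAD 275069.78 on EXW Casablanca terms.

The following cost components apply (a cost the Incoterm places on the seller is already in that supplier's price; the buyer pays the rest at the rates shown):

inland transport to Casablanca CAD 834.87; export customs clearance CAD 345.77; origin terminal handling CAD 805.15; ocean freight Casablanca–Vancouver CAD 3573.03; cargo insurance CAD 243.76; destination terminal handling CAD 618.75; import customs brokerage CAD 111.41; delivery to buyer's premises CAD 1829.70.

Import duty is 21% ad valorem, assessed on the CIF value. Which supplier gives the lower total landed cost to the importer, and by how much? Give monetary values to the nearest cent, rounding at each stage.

Supplier A is cheaper by CAD 27060.95

Supplier A (CIF):
The CIF price already equals the CIF value: 258507.94
Import duty = 258507.94 × 21% = 54286.67
Buyer bears (A): 618.75 + 111.41 + 1829.70 = 2559.86
Landed cost (A) = invoice 258507.94 + 2559.86 + duty 54286.67 = 315354.47
Supplier B (EXW):
CIF value = EXW price + inland to port + export clearance + origin terminal + freight + insurance = 275069.78 + 834.87 + 345.77 + 805.15 + 3573.03 + 243.76 = 280872.36
Import duty = 280872.36 × 21% = 58983.20
Buyer bears (B): 834.87 + 345.77 + 805.15 + 3573.03 + 243.76 + 618.75 + 111.41 + 1829.70 = 8362.44
Landed cost (B) = invoice 275069.78 + 8362.44 + duty 58983.20 = 342415.42
Difference = |315354.47 − 342415.42| = 27060.95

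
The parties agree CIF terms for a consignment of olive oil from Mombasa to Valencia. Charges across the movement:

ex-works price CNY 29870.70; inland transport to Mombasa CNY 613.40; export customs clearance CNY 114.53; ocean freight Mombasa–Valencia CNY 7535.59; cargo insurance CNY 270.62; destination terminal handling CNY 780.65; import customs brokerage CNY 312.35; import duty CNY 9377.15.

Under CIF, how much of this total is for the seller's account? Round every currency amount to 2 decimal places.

CIF: the seller pays costs through ocean freight and marine insurance to the destination port.
Seller's account: goods 29870.70 + inland to port 613.40 + export clearance 114.53 + freight 7535.59 + insurance 270.62 = 38404.84
Buyer's account: destination terminal 780.65 + brokerage 312.35 + duty 9377.15 = 10470.15

Seller's account: CNY 38404.84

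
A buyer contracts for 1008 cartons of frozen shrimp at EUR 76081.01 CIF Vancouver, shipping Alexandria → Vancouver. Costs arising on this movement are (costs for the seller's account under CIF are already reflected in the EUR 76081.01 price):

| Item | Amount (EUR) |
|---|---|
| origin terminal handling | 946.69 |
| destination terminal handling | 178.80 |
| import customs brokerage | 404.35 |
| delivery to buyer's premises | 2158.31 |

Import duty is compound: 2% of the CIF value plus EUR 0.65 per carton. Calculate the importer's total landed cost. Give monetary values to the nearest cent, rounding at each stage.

Total landed cost: EUR 80999.29

CIF: the seller pays costs through ocean freight and marine insurance to the destination port.
Already in the invoice (seller's account under CIF): origin terminal — exclude.
The CIF price already equals the CIF value: 76081.01
Ad valorem component: 76081.01 × 2% = 1521.62
Specific component: 1008 × 0.65 = 655.20
Import duty = 1521.62 + 655.20 = 2176.82
Buyer bears: destination terminal 178.80 + brokerage 404.35 + delivery 2158.31 + duty 2176.82 = 4918.28
Landed cost = invoice 76081.01 + 4918.28 = 80999.29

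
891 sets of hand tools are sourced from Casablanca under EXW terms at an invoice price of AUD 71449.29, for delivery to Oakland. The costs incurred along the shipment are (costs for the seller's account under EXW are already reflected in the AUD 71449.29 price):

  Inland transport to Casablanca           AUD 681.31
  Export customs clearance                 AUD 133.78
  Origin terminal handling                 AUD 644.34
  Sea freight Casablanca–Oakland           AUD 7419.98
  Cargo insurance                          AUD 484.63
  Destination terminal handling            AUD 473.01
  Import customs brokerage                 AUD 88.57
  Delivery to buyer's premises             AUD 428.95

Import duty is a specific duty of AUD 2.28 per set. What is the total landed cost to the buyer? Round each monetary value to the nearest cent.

Total landed cost: AUD 83835.34

EXW: the seller makes goods available at their premises; the buyer bears all onward costs.
CIF value = EXW price + inland to port + export clearance + origin terminal + freight + insurance = 71449.29 + 681.31 + 133.78 + 644.34 + 7419.98 + 484.63 = 80813.33
Import duty = 891 × 2.28 = 2031.48
Buyer bears: inland to port 681.31 + export clearance 133.78 + origin terminal 644.34 + freight 7419.98 + insurance 484.63 + destination terminal 473.01 + brokerage 88.57 + delivery 428.95 + duty 2031.48 = 12386.05
Landed cost = invoice 71449.29 + 12386.05 = 83835.34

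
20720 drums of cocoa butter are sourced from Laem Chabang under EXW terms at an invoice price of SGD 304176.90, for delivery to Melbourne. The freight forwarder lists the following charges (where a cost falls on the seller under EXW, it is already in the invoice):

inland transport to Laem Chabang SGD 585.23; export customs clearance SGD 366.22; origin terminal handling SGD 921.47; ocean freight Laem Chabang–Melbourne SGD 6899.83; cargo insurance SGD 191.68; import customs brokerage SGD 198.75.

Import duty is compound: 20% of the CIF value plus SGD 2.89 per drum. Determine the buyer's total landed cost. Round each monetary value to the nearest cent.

EXW: the seller makes goods available at their premises; the buyer bears all onward costs.
CIF value = EXW price + inland to port + export clearance + origin terminal + freight + insurance = 304176.90 + 585.23 + 366.22 + 921.47 + 6899.83 + 191.68 = 313141.33
Ad valorem component: 313141.33 × 20% = 62628.27
Specific component: 20720 × 2.89 = 59880.80
Import duty = 62628.27 + 59880.80 = 122509.07
Buyer bears: inland to port 585.23 + export clearance 366.22 + origin terminal 921.47 + freight 6899.83 + insurance 191.68 + brokerage 198.75 + duty 122509.07 = 131672.25
Landed cost = invoice 304176.90 + 131672.25 = 435849.15

Total landed cost: SGD 435849.15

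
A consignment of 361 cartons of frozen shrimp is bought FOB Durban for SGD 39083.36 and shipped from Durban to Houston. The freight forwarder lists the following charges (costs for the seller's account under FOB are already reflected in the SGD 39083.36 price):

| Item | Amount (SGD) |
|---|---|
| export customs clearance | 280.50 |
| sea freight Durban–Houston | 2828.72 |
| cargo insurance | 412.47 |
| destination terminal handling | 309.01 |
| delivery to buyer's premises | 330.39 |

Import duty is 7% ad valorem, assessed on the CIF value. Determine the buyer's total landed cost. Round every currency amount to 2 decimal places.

Total landed cost: SGD 45926.67

FOB: the seller bears costs until goods are on board at the origin port; the buyer bears freight, insurance and all costs thereafter.
Already in the invoice (seller's account under FOB): export clearance — exclude.
CIF value = FOB price + freight + insurance = 39083.36 + 2828.72 + 412.47 = 42324.55
Import duty = 42324.55 × 7% = 2962.72
Buyer bears: freight 2828.72 + insurance 412.47 + destination terminal 309.01 + delivery 330.39 + duty 2962.72 = 6843.31
Landed cost = invoice 39083.36 + 6843.31 = 45926.67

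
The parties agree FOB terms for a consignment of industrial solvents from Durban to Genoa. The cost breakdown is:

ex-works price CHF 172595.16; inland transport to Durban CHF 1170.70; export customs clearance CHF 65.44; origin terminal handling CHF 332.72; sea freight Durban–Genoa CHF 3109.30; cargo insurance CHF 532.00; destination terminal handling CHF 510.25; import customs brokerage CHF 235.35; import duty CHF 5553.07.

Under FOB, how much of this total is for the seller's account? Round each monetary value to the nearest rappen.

FOB: the seller bears costs until goods are on board at the origin port; the buyer bears freight, insurance and all costs thereafter.
Seller's account: goods 172595.16 + inland to port 1170.70 + export clearance 65.44 + origin terminal 332.72 = 174164.02
Buyer's account: freight 3109.30 + insurance 532.00 + destination terminal 510.25 + brokerage 235.35 + duty 5553.07 = 9939.97

Seller's account: CHF 174164.02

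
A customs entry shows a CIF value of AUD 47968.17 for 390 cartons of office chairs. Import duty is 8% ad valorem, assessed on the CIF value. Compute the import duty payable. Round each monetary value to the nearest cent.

Import duty: AUD 3837.45

Import duty = 47968.17 × 8% = 3837.45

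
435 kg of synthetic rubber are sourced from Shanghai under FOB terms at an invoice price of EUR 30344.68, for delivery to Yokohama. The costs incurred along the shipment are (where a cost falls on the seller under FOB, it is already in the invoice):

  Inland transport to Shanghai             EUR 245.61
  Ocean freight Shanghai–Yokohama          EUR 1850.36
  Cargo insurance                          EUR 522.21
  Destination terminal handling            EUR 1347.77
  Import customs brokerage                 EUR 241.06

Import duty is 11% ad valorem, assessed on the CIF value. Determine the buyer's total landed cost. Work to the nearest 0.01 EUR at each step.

FOB: the seller bears costs until goods are on board at the origin port; the buyer bears freight, insurance and all costs thereafter.
Already in the invoice (seller's account under FOB): inland to port — exclude.
CIF value = FOB price + freight + insurance = 30344.68 + 1850.36 + 522.21 = 32717.25
Import duty = 32717.25 × 11% = 3598.90
Buyer bears: freight 1850.36 + insurance 522.21 + destination terminal 1347.77 + brokerage 241.06 + duty 3598.90 = 7560.30
Landed cost = invoice 30344.68 + 7560.30 = 37904.98

Total landed cost: EUR 37904.98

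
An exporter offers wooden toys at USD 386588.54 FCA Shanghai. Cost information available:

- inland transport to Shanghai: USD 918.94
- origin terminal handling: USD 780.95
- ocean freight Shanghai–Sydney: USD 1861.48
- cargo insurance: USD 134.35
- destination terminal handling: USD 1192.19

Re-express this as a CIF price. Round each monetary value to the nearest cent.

CIF price: USD 389365.32

Not relevant to the conversion: inland to port — on the seller under both FCA and CIF; already in the FCA price and stays in the CIF price. destination terminal — on the buyer under both terms; not part of either seller's price.
From FCA to CIF, the seller additionally bears: origin terminal, freight, insurance.
CIF price = 386588.54 + 780.95 + 1861.48 + 134.35 = 389365.32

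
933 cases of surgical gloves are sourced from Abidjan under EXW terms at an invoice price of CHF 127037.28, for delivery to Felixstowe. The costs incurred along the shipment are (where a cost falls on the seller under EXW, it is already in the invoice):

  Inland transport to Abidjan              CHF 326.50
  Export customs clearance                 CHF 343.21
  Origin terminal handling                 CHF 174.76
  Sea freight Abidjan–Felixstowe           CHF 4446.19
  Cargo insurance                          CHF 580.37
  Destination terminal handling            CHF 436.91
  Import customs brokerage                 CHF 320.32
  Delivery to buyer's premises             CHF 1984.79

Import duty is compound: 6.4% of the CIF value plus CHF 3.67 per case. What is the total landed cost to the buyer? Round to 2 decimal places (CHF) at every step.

Total landed cost: CHF 147580.57

EXW: the seller makes goods available at their premises; the buyer bears all onward costs.
CIF value = EXW price + inland to port + export clearance + origin terminal + freight + insurance = 127037.28 + 326.50 + 343.21 + 174.76 + 4446.19 + 580.37 = 132908.31
Ad valorem component: 132908.31 × 6.4% = 8506.13
Specific component: 933 × 3.67 = 3424.11
Import duty = 8506.13 + 3424.11 = 11930.24
Buyer bears: inland to port 326.50 + export clearance 343.21 + origin terminal 174.76 + freight 4446.19 + insurance 580.37 + destination terminal 436.91 + brokerage 320.32 + delivery 1984.79 + duty 11930.24 = 20543.29
Landed cost = invoice 127037.28 + 20543.29 = 147580.57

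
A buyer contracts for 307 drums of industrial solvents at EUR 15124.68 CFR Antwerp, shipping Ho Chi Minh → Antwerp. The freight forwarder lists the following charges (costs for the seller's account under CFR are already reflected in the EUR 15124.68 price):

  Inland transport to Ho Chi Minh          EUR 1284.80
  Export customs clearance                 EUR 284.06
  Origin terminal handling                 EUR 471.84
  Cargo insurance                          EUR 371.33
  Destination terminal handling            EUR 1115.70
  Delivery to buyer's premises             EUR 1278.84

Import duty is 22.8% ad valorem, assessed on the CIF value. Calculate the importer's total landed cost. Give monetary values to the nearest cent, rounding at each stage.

Total landed cost: EUR 21423.64

CFR: the seller pays costs through ocean freight to the destination port, but not insurance.
Already in the invoice (seller's account under CFR): inland to port, export clearance, origin terminal — exclude.
CIF value = CFR price + insurance = 15124.68 + 371.33 = 15496.01
Import duty = 15496.01 × 22.8% = 3533.09
Buyer bears: insurance 371.33 + destination terminal 1115.70 + delivery 1278.84 + duty 3533.09 = 6298.96
Landed cost = invoice 15124.68 + 6298.96 = 21423.64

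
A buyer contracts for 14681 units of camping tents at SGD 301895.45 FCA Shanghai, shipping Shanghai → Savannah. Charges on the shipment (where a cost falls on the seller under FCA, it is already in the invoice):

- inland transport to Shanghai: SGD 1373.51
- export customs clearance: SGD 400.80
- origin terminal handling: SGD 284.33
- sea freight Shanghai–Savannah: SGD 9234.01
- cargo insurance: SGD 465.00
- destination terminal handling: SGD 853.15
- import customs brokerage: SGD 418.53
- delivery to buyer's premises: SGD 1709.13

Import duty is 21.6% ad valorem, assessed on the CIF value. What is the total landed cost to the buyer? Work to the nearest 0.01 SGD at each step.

Total landed cost: SGD 382225.42

FCA: the seller delivers export-cleared goods to the carrier; the buyer bears costs from that point.
Already in the invoice (seller's account under FCA): inland to port, export clearance — exclude.
CIF value = FCA price + origin terminal + freight + insurance = 301895.45 + 284.33 + 9234.01 + 465.00 = 311878.79
Import duty = 311878.79 × 21.6% = 67365.82
Buyer bears: origin terminal 284.33 + freight 9234.01 + insurance 465.00 + destination terminal 853.15 + brokerage 418.53 + delivery 1709.13 + duty 67365.82 = 80329.97
Landed cost = invoice 301895.45 + 80329.97 = 382225.42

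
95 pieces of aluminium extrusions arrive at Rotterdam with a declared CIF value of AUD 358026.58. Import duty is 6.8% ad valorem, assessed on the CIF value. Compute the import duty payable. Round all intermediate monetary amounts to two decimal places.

Import duty: AUD 24345.81

Import duty = 358026.58 × 6.8% = 24345.81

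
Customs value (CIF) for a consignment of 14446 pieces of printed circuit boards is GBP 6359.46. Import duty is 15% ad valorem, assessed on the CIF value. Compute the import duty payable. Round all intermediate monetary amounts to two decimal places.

Import duty = 6359.46 × 15% = 953.92

Import duty: GBP 953.92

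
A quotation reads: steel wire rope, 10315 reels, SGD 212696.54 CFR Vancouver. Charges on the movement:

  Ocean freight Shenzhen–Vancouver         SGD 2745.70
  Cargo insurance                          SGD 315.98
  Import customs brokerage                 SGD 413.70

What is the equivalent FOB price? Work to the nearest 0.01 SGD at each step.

Not relevant to the conversion: brokerage, insurance — on the buyer under both terms; not part of either seller's price.
From CFR to FOB, the seller no longer bears: freight.
FOB price = 212696.54 − 2745.70 = 209950.84

FOB price: SGD 209950.84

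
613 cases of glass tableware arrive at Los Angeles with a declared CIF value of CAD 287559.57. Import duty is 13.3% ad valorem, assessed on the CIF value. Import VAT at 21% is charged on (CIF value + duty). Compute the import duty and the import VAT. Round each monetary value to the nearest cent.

Import duty = 287559.57 × 13.3% = 38245.42
VAT base = CIF + duty = 287559.57 + 38245.42 = 325804.99
Import VAT = 325804.99 × 21% = 68419.05

Import duty: CAD 38245.42; import VAT: CAD 68419.05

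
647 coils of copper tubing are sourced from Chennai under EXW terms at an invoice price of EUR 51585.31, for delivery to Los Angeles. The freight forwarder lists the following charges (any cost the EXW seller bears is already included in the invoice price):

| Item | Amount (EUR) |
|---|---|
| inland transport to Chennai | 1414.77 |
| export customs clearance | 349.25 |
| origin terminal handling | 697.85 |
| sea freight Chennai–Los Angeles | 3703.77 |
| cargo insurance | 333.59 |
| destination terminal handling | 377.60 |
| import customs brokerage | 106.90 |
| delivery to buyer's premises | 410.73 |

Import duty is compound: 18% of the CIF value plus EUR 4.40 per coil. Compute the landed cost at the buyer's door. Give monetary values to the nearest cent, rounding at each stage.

Total landed cost: EUR 72281.79

EXW: the seller makes goods available at their premises; the buyer bears all onward costs.
CIF value = EXW price + inland to port + export clearance + origin terminal + freight + insurance = 51585.31 + 1414.77 + 349.25 + 697.85 + 3703.77 + 333.59 = 58084.54
Ad valorem component: 58084.54 × 18% = 10455.22
Specific component: 647 × 4.40 = 2846.80
Import duty = 10455.22 + 2846.80 = 13302.02
Buyer bears: inland to port 1414.77 + export clearance 349.25 + origin terminal 697.85 + freight 3703.77 + insurance 333.59 + destination terminal 377.60 + brokerage 106.90 + delivery 410.73 + duty 13302.02 = 20696.48
Landed cost = invoice 51585.31 + 20696.48 = 72281.79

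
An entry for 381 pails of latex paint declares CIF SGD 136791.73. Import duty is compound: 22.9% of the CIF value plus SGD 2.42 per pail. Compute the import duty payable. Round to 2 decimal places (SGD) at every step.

Import duty: SGD 32247.33

Ad valorem component: 136791.73 × 22.9% = 31325.31
Specific component: 381 × 2.42 = 922.02
Import duty = 31325.31 + 922.02 = 32247.33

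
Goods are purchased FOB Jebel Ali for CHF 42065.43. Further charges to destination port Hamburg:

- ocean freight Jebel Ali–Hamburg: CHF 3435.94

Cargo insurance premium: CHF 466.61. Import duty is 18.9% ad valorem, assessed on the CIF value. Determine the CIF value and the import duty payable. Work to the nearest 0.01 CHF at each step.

CIF value: CHF 45967.98; import duty: CHF 8687.95

CIF = FOB price + freight + insurance
CIF = 42065.43 + 3435.94 + 466.61 = 45967.98
Import duty = 45967.98 × 18.9% = 8687.95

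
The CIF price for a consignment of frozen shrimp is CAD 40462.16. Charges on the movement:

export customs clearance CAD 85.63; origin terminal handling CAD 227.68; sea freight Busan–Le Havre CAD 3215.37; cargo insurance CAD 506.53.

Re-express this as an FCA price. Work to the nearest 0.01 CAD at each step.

FCA price: CAD 36512.58

Not relevant to the conversion: export clearance — on the seller under both CIF and FCA; already in the CIF price and stays in the FCA price.
From CIF to FCA, the seller no longer bears: origin terminal, freight, insurance.
FCA price = 40462.16 − 227.68 − 3215.37 − 506.53 = 36512.58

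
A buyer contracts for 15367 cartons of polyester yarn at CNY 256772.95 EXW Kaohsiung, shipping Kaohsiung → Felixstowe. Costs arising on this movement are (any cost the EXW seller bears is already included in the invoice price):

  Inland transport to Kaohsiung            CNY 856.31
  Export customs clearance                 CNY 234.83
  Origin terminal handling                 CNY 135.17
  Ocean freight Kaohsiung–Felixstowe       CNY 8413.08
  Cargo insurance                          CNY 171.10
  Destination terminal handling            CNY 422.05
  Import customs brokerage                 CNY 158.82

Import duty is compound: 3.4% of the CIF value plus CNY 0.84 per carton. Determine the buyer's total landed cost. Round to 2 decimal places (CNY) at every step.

EXW: the seller makes goods available at their premises; the buyer bears all onward costs.
CIF value = EXW price + inland to port + export clearance + origin terminal + freight + insurance = 256772.95 + 856.31 + 234.83 + 135.17 + 8413.08 + 171.10 = 266583.44
Ad valorem component: 266583.44 × 3.4% = 9063.84
Specific component: 15367 × 0.84 = 12908.28
Import duty = 9063.84 + 12908.28 = 21972.12
Buyer bears: inland to port 856.31 + export clearance 234.83 + origin terminal 135.17 + freight 8413.08 + insurance 171.10 + destination terminal 422.05 + brokerage 158.82 + duty 21972.12 = 32363.48
Landed cost = invoice 256772.95 + 32363.48 = 289136.43

Total landed cost: CNY 289136.43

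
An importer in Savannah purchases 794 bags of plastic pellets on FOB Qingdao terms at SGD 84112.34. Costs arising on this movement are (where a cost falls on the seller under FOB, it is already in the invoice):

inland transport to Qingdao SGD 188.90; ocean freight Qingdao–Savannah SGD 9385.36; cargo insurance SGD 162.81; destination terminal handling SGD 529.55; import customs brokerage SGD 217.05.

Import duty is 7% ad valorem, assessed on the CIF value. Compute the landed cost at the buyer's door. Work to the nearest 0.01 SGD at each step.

FOB: the seller bears costs until goods are on board at the origin port; the buyer bears freight, insurance and all costs thereafter.
Already in the invoice (seller's account under FOB): inland to port — exclude.
CIF value = FOB price + freight + insurance = 84112.34 + 9385.36 + 162.81 = 93660.51
Import duty = 93660.51 × 7% = 6556.24
Buyer bears: freight 9385.36 + insurance 162.81 + destination terminal 529.55 + brokerage 217.05 + duty 6556.24 = 16851.01
Landed cost = invoice 84112.34 + 16851.01 = 100963.35

Total landed cost: SGD 100963.35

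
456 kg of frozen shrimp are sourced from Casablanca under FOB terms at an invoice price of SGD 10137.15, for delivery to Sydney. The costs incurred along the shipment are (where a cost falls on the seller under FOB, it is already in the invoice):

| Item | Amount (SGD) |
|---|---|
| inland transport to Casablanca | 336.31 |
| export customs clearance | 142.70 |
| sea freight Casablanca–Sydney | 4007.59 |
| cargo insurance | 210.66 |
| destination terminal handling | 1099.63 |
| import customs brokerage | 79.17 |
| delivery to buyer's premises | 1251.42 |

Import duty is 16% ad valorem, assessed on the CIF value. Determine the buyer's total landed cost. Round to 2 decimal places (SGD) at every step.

FOB: the seller bears costs until goods are on board at the origin port; the buyer bears freight, insurance and all costs thereafter.
Already in the invoice (seller's account under FOB): inland to port, export clearance — exclude.
CIF value = FOB price + freight + insurance = 10137.15 + 4007.59 + 210.66 = 14355.40
Import duty = 14355.40 × 16% = 2296.86
Buyer bears: freight 4007.59 + insurance 210.66 + destination terminal 1099.63 + brokerage 79.17 + delivery 1251.42 + duty 2296.86 = 8945.33
Landed cost = invoice 10137.15 + 8945.33 = 19082.48

Total landed cost: SGD 19082.48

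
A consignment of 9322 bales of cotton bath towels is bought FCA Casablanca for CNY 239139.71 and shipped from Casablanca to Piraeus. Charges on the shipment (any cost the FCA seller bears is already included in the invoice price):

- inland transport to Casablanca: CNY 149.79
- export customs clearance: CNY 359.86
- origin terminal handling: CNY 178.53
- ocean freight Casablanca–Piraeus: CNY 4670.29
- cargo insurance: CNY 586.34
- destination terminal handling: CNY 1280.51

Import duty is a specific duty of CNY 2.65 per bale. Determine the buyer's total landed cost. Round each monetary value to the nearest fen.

FCA: the seller delivers export-cleared goods to the carrier; the buyer bears costs from that point.
Already in the invoice (seller's account under FCA): inland to port, export clearance — exclude.
CIF value = FCA price + origin terminal + freight + insurance = 239139.71 + 178.53 + 4670.29 + 586.34 = 244574.87
Import duty = 9322 × 2.65 = 24703.30
Buyer bears: origin terminal 178.53 + freight 4670.29 + insurance 586.34 + destination terminal 1280.51 + duty 24703.30 = 31418.97
Landed cost = invoice 239139.71 + 31418.97 = 270558.68

Total landed cost: CNY 270558.68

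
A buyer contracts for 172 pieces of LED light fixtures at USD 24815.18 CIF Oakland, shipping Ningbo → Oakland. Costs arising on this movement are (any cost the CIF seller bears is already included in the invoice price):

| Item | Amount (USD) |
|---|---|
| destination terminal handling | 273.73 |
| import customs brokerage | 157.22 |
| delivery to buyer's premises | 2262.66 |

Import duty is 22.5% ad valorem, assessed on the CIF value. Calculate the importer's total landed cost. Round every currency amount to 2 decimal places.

Total landed cost: USD 33092.21

CIF: the seller pays costs through ocean freight and marine insurance to the destination port.
The CIF price already equals the CIF value: 24815.18
Import duty = 24815.18 × 22.5% = 5583.42
Buyer bears: destination terminal 273.73 + brokerage 157.22 + delivery 2262.66 + duty 5583.42 = 8277.03
Landed cost = invoice 24815.18 + 8277.03 = 33092.21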